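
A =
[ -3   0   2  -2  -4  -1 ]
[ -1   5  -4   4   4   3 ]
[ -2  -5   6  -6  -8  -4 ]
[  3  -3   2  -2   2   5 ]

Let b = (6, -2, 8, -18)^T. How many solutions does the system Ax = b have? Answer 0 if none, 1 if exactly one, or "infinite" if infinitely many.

infinite

Row reduce the augmented matrix [A | b].
R2 ← R2 − (1/3)·R1: [0, 5, -14/3, 14/3, 16/3, 10/3, -4]
R3 ← R3 − (2/3)·R1: [0, -5, 14/3, -14/3, -16/3, -10/3, 4]
R4 ← R4 + R1: [0, -3, 4, -4, -2, 4, -12]
R3 ← R3 + R2: [0, 0, 0, 0, 0, 0, 0]
R4 ← R4 + (3/5)·R2: [0, 0, 6/5, -6/5, 6/5, 6, -72/5]
Swap R3 ↔ R4
The echelon form has 3 nonzero rows, and every pivot lies in the first 6 columns, so rank(A) = rank([A|b]) = 3.
The system is consistent.
rank = 3 < 6 unknowns, so there are infinitely many solutions.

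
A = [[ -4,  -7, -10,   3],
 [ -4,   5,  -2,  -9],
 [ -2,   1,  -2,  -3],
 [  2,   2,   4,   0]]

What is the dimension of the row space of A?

Row reduce to echelon form.
R2 ← R2 − R1: [0, 12, 8, -12]
R3 ← R3 − (1/2)·R1: [0, 9/2, 3, -9/2]
R4 ← R4 + (1/2)·R1: [0, -3/2, -1, 3/2]
R3 ← R3 − (3/8)·R2: [0, 0, 0, 0]
R4 ← R4 + (1/8)·R2: [0, 0, 0, 0]
Echelon form has 2 nonzero rows, so rank(A) = 2.
The row space has dimension equal to the rank: 2.

2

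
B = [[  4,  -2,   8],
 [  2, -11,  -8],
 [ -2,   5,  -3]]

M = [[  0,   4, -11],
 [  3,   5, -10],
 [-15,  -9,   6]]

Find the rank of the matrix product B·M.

2

First compute BM:
[[-126, -66,  24],
 [ 87,  25,  40],
 [ 60,  44, -46]]
Now row reduce the product.
R2 ← R2 + (29/42)·R1: [0, -144/7, 396/7]
R3 ← R3 + (10/21)·R1: [0, 88/7, -242/7]
R3 ← R3 + (11/18)·R2: [0, 0, 0]
2 nonzero rows, so rank(BM) = 2.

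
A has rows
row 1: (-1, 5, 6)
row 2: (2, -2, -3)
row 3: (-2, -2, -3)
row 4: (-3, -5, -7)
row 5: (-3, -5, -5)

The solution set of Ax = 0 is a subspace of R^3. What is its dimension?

Row reduce to echelon form.
R2 ← R2 + (2)·R1: [0, 8, 9]
R3 ← R3 − (2)·R1: [0, -12, -15]
R4 ← R4 − (3)·R1: [0, -20, -25]
R5 ← R5 − (3)·R1: [0, -20, -23]
R3 ← R3 + (3/2)·R2: [0, 0, -3/2]
R4 ← R4 + (5/2)·R2: [0, 0, -5/2]
R5 ← R5 + (5/2)·R2: [0, 0, -1/2]
R4 ← R4 − (5/3)·R3: [0, 0, 0]
R5 ← R5 − (1/3)·R3: [0, 0, 0]
3 nonzero rows, so rank(A) = 3.
A has 3 columns; by rank–nullity, nullity = 3 − 3 = 0.

0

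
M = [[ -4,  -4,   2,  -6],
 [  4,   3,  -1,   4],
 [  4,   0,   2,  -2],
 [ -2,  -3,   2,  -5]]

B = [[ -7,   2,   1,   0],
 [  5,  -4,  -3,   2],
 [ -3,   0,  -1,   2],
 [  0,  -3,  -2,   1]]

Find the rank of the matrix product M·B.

First compute MB:
[[  2,  26,  18, -10],
 [-10, -16, -12,   8],
 [-34,  14,   6,   2],
 [ -7,  23,  15,  -7]]
Now row reduce the product.
R2 ← R2 + (5)·R1: [0, 114, 78, -42]
R3 ← R3 + (17)·R1: [0, 456, 312, -168]
R4 ← R4 + (7/2)·R1: [0, 114, 78, -42]
R3 ← R3 − (4)·R2: [0, 0, 0, 0]
R4 ← R4 − R2: [0, 0, 0, 0]
2 nonzero rows, so rank(MB) = 2.

2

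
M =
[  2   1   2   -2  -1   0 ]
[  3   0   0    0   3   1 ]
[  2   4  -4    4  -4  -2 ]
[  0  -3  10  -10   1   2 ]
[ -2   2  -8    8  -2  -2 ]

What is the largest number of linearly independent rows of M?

Row reduce to echelon form.
R2 ← R2 − (3/2)·R1: [0, -3/2, -3, 3, 9/2, 1]
R3 ← R3 − R1: [0, 3, -6, 6, -3, -2]
R5 ← R5 + R1: [0, 3, -6, 6, -3, -2]
R3 ← R3 + (2)·R2: [0, 0, -12, 12, 6, 0]
R4 ← R4 − (2)·R2: [0, 0, 16, -16, -8, 0]
R5 ← R5 + (2)·R2: [0, 0, -12, 12, 6, 0]
R4 ← R4 + (4/3)·R3: [0, 0, 0, 0, 0, 0]
R5 ← R5 − R3: [0, 0, 0, 0, 0, 0]
Echelon form has 3 nonzero rows, so rank(M) = 3.
The rank gives the maximum number of linearly independent rows: 3.

3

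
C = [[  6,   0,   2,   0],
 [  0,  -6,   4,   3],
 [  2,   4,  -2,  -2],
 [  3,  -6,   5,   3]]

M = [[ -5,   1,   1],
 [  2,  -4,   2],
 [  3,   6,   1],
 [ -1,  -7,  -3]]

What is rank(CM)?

First compute CM:
[[-24,  18,   8],
 [ -3,  27, -17],
 [ -6, -12,  14],
 [-15,  36, -13]]
Now row reduce the product.
R2 ← R2 − (1/8)·R1: [0, 99/4, -18]
R3 ← R3 − (1/4)·R1: [0, -33/2, 12]
R4 ← R4 − (5/8)·R1: [0, 99/4, -18]
R3 ← R3 + (2/3)·R2: [0, 0, 0]
R4 ← R4 − R2: [0, 0, 0]
2 nonzero rows, so rank(CM) = 2.

2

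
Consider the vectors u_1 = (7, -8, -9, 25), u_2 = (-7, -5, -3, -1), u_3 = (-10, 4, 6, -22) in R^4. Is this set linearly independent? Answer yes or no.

Form the matrix with these vectors as rows and row reduce.
R2 ← R2 + R1: [0, -13, -12, 24]
R3 ← R3 + (10/7)·R1: [0, -52/7, -48/7, 96/7]
R3 ← R3 − (4/7)·R2: [0, 0, 0, 0]
2 nonzero rows, so the 3 vectors span a space of dimension 2.
Since 2 < 3, the vectors are linearly dependent.

no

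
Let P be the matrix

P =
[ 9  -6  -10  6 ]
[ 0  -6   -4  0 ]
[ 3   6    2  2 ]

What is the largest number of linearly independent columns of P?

Row reduce to echelon form.
R3 ← R3 − (1/3)·R1: [0, 8, 16/3, 0]
R3 ← R3 + (4/3)·R2: [0, 0, 0, 0]
Echelon form has 2 nonzero rows, so rank(P) = 2.
The rank gives the maximum number of linearly independent columns: 2.

2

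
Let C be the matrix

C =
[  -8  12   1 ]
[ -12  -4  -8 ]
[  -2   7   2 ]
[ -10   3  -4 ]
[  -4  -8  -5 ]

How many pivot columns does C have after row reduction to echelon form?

Row reduce to echelon form.
R2 ← R2 − (3/2)·R1: [0, -22, -19/2]
R3 ← R3 − (1/4)·R1: [0, 4, 7/4]
R4 ← R4 − (5/4)·R1: [0, -12, -21/4]
R5 ← R5 − (1/2)·R1: [0, -14, -11/2]
R3 ← R3 + (2/11)·R2: [0, 0, 1/44]
R4 ← R4 − (6/11)·R2: [0, 0, -3/44]
R5 ← R5 − (7/11)·R2: [0, 0, 6/11]
R4 ← R4 + (3)·R3: [0, 0, 0]
R5 ← R5 − (24)·R3: [0, 0, 0]
Echelon form has 3 nonzero rows, so rank(C) = 3.
Each nonzero row contributes one pivot column: 3 pivot columns.

3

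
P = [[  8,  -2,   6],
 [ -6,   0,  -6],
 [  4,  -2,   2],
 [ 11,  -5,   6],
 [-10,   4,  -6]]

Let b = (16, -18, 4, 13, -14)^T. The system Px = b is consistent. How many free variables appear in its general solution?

1

Row reduce the augmented matrix [P | b].
R2 ← R2 + (3/4)·R1: [0, -3/2, -3/2, -6]
R3 ← R3 − (1/2)·R1: [0, -1, -1, -4]
R4 ← R4 − (11/8)·R1: [0, -9/4, -9/4, -9]
R5 ← R5 + (5/4)·R1: [0, 3/2, 3/2, 6]
R3 ← R3 − (2/3)·R2: [0, 0, 0, 0]
R4 ← R4 − (3/2)·R2: [0, 0, 0, 0]
R5 ← R5 + R2: [0, 0, 0, 0]
The echelon form has 2 nonzero rows, and every pivot lies in the first 3 columns, so rank(P) = rank([P|b]) = 2.
The system is consistent.
Free variables = (unknowns) − (rank) = 3 − 2 = 1.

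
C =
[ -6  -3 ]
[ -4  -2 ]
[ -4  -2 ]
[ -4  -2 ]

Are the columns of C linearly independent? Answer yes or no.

Row reduce C to echelon form.
R2 ← R2 − (2/3)·R1: [0, 0]
R3 ← R3 − (2/3)·R1: [0, 0]
R4 ← R4 − (2/3)·R1: [0, 0]
1 pivot among 2 columns.
Only 1 < 2 pivot columns, so the columns are linearly dependent.

no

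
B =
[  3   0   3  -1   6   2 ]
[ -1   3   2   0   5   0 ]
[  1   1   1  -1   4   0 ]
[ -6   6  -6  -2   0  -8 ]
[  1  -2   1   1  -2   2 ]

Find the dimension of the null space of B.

3

Row reduce to echelon form.
R2 ← R2 + (1/3)·R1: [0, 3, 3, -1/3, 7, 2/3]
R3 ← R3 − (1/3)·R1: [0, 1, 0, -2/3, 2, -2/3]
R4 ← R4 + (2)·R1: [0, 6, 0, -4, 12, -4]
R5 ← R5 − (1/3)·R1: [0, -2, 0, 4/3, -4, 4/3]
R3 ← R3 − (1/3)·R2: [0, 0, -1, -5/9, -1/3, -8/9]
R4 ← R4 − (2)·R2: [0, 0, -6, -10/3, -2, -16/3]
R5 ← R5 + (2/3)·R2: [0, 0, 2, 10/9, 2/3, 16/9]
R4 ← R4 − (6)·R3: [0, 0, 0, 0, 0, 0]
R5 ← R5 + (2)·R3: [0, 0, 0, 0, 0, 0]
3 nonzero rows, so rank(B) = 3.
B has 6 columns; by rank–nullity, nullity = 6 − 3 = 3.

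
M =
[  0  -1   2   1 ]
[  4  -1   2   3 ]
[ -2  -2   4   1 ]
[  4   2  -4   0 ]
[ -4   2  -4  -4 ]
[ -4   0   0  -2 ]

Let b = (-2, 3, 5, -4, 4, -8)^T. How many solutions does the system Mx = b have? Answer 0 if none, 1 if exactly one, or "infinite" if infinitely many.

Row reduce the augmented matrix [M | b].
Swap R1 ↔ R2
R3 ← R3 + (1/2)·R1: [0, -5/2, 5, 5/2, 13/2]
R4 ← R4 − R1: [0, 3, -6, -3, -7]
R5 ← R5 + R1: [0, 1, -2, -1, 7]
R6 ← R6 + R1: [0, -1, 2, 1, -5]
R3 ← R3 − (5/2)·R2: [0, 0, 0, 0, 23/2]
R4 ← R4 + (3)·R2: [0, 0, 0, 0, -13]
R5 ← R5 + R2: [0, 0, 0, 0, 5]
R6 ← R6 − R2: [0, 0, 0, 0, -3]
R4 ← R4 + (26/23)·R3: [0, 0, 0, 0, 0]
R5 ← R5 − (10/23)·R3: [0, 0, 0, 0, 0]
R6 ← R6 + (6/23)·R3: [0, 0, 0, 0, 0]
The echelon form has 3 nonzero rows; the last pivot sits in the augmented column, so rank(M) = 2 but rank([M|b]) = 3.
Since the ranks differ, the system is inconsistent.
It has no solutions.

0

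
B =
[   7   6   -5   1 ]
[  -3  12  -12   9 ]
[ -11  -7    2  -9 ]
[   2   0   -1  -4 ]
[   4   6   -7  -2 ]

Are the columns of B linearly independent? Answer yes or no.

Row reduce B to echelon form.
R2 ← R2 + (3/7)·R1: [0, 102/7, -99/7, 66/7]
R3 ← R3 + (11/7)·R1: [0, 17/7, -41/7, -52/7]
R4 ← R4 − (2/7)·R1: [0, -12/7, 3/7, -30/7]
R5 ← R5 − (4/7)·R1: [0, 18/7, -29/7, -18/7]
R3 ← R3 − (1/6)·R2: [0, 0, -7/2, -9]
R4 ← R4 + (2/17)·R2: [0, 0, -21/17, -54/17]
R5 ← R5 − (3/17)·R2: [0, 0, -28/17, -72/17]
R4 ← R4 − (6/17)·R3: [0, 0, 0, 0]
R5 ← R5 − (8/17)·R3: [0, 0, 0, 0]
3 pivots among 4 columns.
Only 3 < 4 pivot columns, so the columns are linearly dependent.

no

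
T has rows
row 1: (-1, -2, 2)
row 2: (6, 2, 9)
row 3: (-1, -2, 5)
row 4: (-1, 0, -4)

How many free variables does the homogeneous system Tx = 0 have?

0

Row reduce to echelon form.
R2 ← R2 + (6)·R1: [0, -10, 21]
R3 ← R3 − R1: [0, 0, 3]
R4 ← R4 − R1: [0, 2, -6]
R4 ← R4 + (1/5)·R2: [0, 0, -9/5]
R4 ← R4 + (3/5)·R3: [0, 0, 0]
3 nonzero rows, so rank(T) = 3.
T has 3 columns; by rank–nullity, nullity = 3 − 3 = 0.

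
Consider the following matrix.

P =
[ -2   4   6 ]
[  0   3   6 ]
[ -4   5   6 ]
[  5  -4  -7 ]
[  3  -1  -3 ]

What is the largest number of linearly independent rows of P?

Row reduce to echelon form.
R3 ← R3 − (2)·R1: [0, -3, -6]
R4 ← R4 + (5/2)·R1: [0, 6, 8]
R5 ← R5 + (3/2)·R1: [0, 5, 6]
R3 ← R3 + R2: [0, 0, 0]
R4 ← R4 − (2)·R2: [0, 0, -4]
R5 ← R5 − (5/3)·R2: [0, 0, -4]
Swap R3 ↔ R4
R5 ← R5 − R3: [0, 0, 0]
Echelon form has 3 nonzero rows, so rank(P) = 3.
The rank gives the maximum number of linearly independent rows: 3.

3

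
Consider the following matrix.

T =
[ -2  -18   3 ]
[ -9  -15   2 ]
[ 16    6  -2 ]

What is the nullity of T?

Row reduce to echelon form.
R2 ← R2 − (9/2)·R1: [0, 66, -23/2]
R3 ← R3 + (8)·R1: [0, -138, 22]
R3 ← R3 + (23/11)·R2: [0, 0, -45/22]
3 nonzero rows, so rank(T) = 3.
T has 3 columns; by rank–nullity, nullity = 3 − 3 = 0.

0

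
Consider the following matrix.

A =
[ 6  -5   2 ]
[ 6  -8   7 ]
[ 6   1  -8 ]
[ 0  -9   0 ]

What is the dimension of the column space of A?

3

Row reduce to echelon form.
R2 ← R2 − R1: [0, -3, 5]
R3 ← R3 − R1: [0, 6, -10]
R3 ← R3 + (2)·R2: [0, 0, 0]
R4 ← R4 − (3)·R2: [0, 0, -15]
Swap R3 ↔ R4
Echelon form has 3 nonzero rows, so rank(A) = 3.
The column space has dimension equal to the rank: 3.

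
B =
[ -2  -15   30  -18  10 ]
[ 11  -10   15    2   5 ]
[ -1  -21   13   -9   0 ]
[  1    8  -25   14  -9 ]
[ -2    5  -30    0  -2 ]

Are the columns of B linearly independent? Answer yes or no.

yes

Row reduce B to echelon form.
R2 ← R2 + (11/2)·R1: [0, -185/2, 180, -97, 60]
R3 ← R3 − (1/2)·R1: [0, -27/2, -2, 0, -5]
R4 ← R4 + (1/2)·R1: [0, 1/2, -10, 5, -4]
R5 ← R5 − R1: [0, 20, -60, 18, -12]
R3 ← R3 − (27/185)·R2: [0, 0, -1046/37, 2619/185, -509/37]
R4 ← R4 + (1/185)·R2: [0, 0, -334/37, 828/185, -136/37]
R5 ← R5 + (8/37)·R2: [0, 0, -780/37, -110/37, 36/37]
R4 ← R4 − (167/523)·R3: [0, 0, 0, -117/2615, 375/523]
R5 ← R5 − (390/523)·R3: [0, 0, 0, -7076/523, 5874/523]
R5 ← R5 − (35380/117)·R4: [0, 0, 0, 0, -8018/39]
5 pivots among 5 columns.
Every column is a pivot column, so the columns are linearly independent.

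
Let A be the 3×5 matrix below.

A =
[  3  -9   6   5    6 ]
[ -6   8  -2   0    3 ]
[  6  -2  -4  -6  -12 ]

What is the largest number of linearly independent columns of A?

Row reduce to echelon form.
R2 ← R2 + (2)·R1: [0, -10, 10, 10, 15]
R3 ← R3 − (2)·R1: [0, 16, -16, -16, -24]
R3 ← R3 + (8/5)·R2: [0, 0, 0, 0, 0]
Echelon form has 2 nonzero rows, so rank(A) = 2.
The rank gives the maximum number of linearly independent columns: 2.

2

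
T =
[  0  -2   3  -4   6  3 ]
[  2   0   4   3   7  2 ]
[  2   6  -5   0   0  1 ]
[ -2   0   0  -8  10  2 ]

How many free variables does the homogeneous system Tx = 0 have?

2

Row reduce to echelon form.
Swap R1 ↔ R2
R3 ← R3 − R1: [0, 6, -9, -3, -7, -1]
R4 ← R4 + R1: [0, 0, 4, -5, 17, 4]
R3 ← R3 + (3)·R2: [0, 0, 0, -15, 11, 8]
Swap R3 ↔ R4
4 nonzero rows, so rank(T) = 4.
T has 6 columns; by rank–nullity, nullity = 6 − 4 = 2.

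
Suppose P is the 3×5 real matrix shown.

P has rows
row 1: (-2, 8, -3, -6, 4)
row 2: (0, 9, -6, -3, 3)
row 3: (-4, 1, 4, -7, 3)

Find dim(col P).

2

Row reduce to echelon form.
R3 ← R3 − (2)·R1: [0, -15, 10, 5, -5]
R3 ← R3 + (5/3)·R2: [0, 0, 0, 0, 0]
Echelon form has 2 nonzero rows, so rank(P) = 2.
The column space has dimension equal to the rank: 2.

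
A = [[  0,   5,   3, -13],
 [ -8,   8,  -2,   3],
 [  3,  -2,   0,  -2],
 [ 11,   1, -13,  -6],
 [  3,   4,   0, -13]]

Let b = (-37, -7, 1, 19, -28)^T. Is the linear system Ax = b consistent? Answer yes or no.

Row reduce the augmented matrix [A | b].
Swap R1 ↔ R2
R3 ← R3 + (3/8)·R1: [0, 1, -3/4, -7/8, -13/8]
R4 ← R4 + (11/8)·R1: [0, 12, -63/4, -15/8, 75/8]
R5 ← R5 + (3/8)·R1: [0, 7, -3/4, -95/8, -245/8]
R3 ← R3 − (1/5)·R2: [0, 0, -27/20, 69/40, 231/40]
R4 ← R4 − (12/5)·R2: [0, 0, -459/20, 1173/40, 3927/40]
R5 ← R5 − (7/5)·R2: [0, 0, -99/20, 253/40, 847/40]
R4 ← R4 − (17)·R3: [0, 0, 0, 0, 0]
R5 ← R5 − (11/3)·R3: [0, 0, 0, 0, 0]
The echelon form has 3 nonzero rows, and every pivot lies in the first 4 columns, so rank(A) = rank([A|b]) = 3.
The system is consistent.

yes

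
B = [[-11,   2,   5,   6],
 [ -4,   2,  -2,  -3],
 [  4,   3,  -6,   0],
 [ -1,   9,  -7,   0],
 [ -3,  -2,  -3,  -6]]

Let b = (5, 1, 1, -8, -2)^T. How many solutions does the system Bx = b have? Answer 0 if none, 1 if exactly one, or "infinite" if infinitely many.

Row reduce the augmented matrix [B | b].
R2 ← R2 − (4/11)·R1: [0, 14/11, -42/11, -57/11, -9/11]
R3 ← R3 + (4/11)·R1: [0, 41/11, -46/11, 24/11, 31/11]
R4 ← R4 − (1/11)·R1: [0, 97/11, -82/11, -6/11, -93/11]
R5 ← R5 − (3/11)·R1: [0, -28/11, -48/11, -84/11, -37/11]
R3 ← R3 − (41/14)·R2: [0, 0, 7, 243/14, 73/14]
R4 ← R4 − (97/14)·R2: [0, 0, 19, 495/14, -39/14]
R5 ← R5 + (2)·R2: [0, 0, -12, -18, -5]
R4 ← R4 − (19/7)·R3: [0, 0, 0, -576/49, -830/49]
R5 ← R5 + (12/7)·R3: [0, 0, 0, 576/49, 193/49]
R5 ← R5 + R4: [0, 0, 0, 0, -13]
The echelon form has 5 nonzero rows; the last pivot sits in the augmented column, so rank(B) = 4 but rank([B|b]) = 5.
Since the ranks differ, the system is inconsistent.
It has no solutions.

0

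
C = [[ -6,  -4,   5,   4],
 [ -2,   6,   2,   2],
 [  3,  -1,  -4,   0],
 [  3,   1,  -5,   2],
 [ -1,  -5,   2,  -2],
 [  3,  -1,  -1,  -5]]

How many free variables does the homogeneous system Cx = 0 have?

1

Row reduce to echelon form.
R2 ← R2 − (1/3)·R1: [0, 22/3, 1/3, 2/3]
R3 ← R3 + (1/2)·R1: [0, -3, -3/2, 2]
R4 ← R4 + (1/2)·R1: [0, -1, -5/2, 4]
R5 ← R5 − (1/6)·R1: [0, -13/3, 7/6, -8/3]
R6 ← R6 + (1/2)·R1: [0, -3, 3/2, -3]
R3 ← R3 + (9/22)·R2: [0, 0, -15/11, 25/11]
R4 ← R4 + (3/22)·R2: [0, 0, -27/11, 45/11]
R5 ← R5 + (13/22)·R2: [0, 0, 15/11, -25/11]
R6 ← R6 + (9/22)·R2: [0, 0, 18/11, -30/11]
R4 ← R4 − (9/5)·R3: [0, 0, 0, 0]
R5 ← R5 + R3: [0, 0, 0, 0]
R6 ← R6 + (6/5)·R3: [0, 0, 0, 0]
3 nonzero rows, so rank(C) = 3.
C has 4 columns; by rank–nullity, nullity = 4 − 3 = 1.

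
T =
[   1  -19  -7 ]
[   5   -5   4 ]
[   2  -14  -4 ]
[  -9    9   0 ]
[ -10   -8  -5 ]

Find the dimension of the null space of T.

0

Row reduce to echelon form.
R2 ← R2 − (5)·R1: [0, 90, 39]
R3 ← R3 − (2)·R1: [0, 24, 10]
R4 ← R4 + (9)·R1: [0, -162, -63]
R5 ← R5 + (10)·R1: [0, -198, -75]
R3 ← R3 − (4/15)·R2: [0, 0, -2/5]
R4 ← R4 + (9/5)·R2: [0, 0, 36/5]
R5 ← R5 + (11/5)·R2: [0, 0, 54/5]
R4 ← R4 + (18)·R3: [0, 0, 0]
R5 ← R5 + (27)·R3: [0, 0, 0]
3 nonzero rows, so rank(T) = 3.
T has 3 columns; by rank–nullity, nullity = 3 − 3 = 0.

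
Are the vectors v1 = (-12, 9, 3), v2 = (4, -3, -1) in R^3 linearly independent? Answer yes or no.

no

Form the matrix with these vectors as rows and row reduce.
R2 ← R2 + (1/3)·R1: [0, 0, 0]
1 nonzero row, so the 2 vectors span a space of dimension 1.
Since 1 < 2, the vectors are linearly dependent.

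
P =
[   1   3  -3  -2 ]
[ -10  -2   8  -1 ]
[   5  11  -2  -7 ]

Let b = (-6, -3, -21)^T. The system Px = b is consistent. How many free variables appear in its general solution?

Row reduce the augmented matrix [P | b].
R2 ← R2 + (10)·R1: [0, 28, -22, -21, -63]
R3 ← R3 − (5)·R1: [0, -4, 13, 3, 9]
R3 ← R3 + (1/7)·R2: [0, 0, 69/7, 0, 0]
The echelon form has 3 nonzero rows, and every pivot lies in the first 4 columns, so rank(P) = rank([P|b]) = 3.
The system is consistent.
Free variables = (unknowns) − (rank) = 4 − 3 = 1.

1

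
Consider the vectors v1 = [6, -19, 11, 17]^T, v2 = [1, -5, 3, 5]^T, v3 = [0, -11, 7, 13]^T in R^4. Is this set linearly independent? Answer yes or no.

Form the matrix with these vectors as rows and row reduce.
R2 ← R2 − (1/6)·R1: [0, -11/6, 7/6, 13/6]
R3 ← R3 − (6)·R2: [0, 0, 0, 0]
2 nonzero rows, so the 3 vectors span a space of dimension 2.
Since 2 < 3, the vectors are linearly dependent.

no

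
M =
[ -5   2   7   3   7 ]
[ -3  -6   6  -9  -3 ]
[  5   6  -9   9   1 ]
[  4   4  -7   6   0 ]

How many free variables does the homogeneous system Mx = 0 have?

Row reduce to echelon form.
R2 ← R2 − (3/5)·R1: [0, -36/5, 9/5, -54/5, -36/5]
R3 ← R3 + R1: [0, 8, -2, 12, 8]
R4 ← R4 + (4/5)·R1: [0, 28/5, -7/5, 42/5, 28/5]
R3 ← R3 + (10/9)·R2: [0, 0, 0, 0, 0]
R4 ← R4 + (7/9)·R2: [0, 0, 0, 0, 0]
2 nonzero rows, so rank(M) = 2.
M has 5 columns; by rank–nullity, nullity = 5 − 2 = 3.

3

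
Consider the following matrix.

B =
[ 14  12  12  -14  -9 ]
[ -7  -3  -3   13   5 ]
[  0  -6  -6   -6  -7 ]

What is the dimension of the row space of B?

Row reduce to echelon form.
R2 ← R2 + (1/2)·R1: [0, 3, 3, 6, 1/2]
R3 ← R3 + (2)·R2: [0, 0, 0, 6, -6]
Echelon form has 3 nonzero rows, so rank(B) = 3.
The row space has dimension equal to the rank: 3.

3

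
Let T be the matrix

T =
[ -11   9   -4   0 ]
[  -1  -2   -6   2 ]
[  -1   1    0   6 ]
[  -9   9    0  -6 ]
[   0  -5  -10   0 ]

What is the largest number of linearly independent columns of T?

3

Row reduce to echelon form.
R2 ← R2 − (1/11)·R1: [0, -31/11, -62/11, 2]
R3 ← R3 − (1/11)·R1: [0, 2/11, 4/11, 6]
R4 ← R4 − (9/11)·R1: [0, 18/11, 36/11, -6]
R3 ← R3 + (2/31)·R2: [0, 0, 0, 190/31]
R4 ← R4 + (18/31)·R2: [0, 0, 0, -150/31]
R5 ← R5 − (55/31)·R2: [0, 0, 0, -110/31]
R4 ← R4 + (15/19)·R3: [0, 0, 0, 0]
R5 ← R5 + (11/19)·R3: [0, 0, 0, 0]
Echelon form has 3 nonzero rows, so rank(T) = 3.
The rank gives the maximum number of linearly independent columns: 3.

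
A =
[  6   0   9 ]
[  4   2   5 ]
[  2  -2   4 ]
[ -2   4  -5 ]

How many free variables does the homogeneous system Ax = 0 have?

Row reduce to echelon form.
R2 ← R2 − (2/3)·R1: [0, 2, -1]
R3 ← R3 − (1/3)·R1: [0, -2, 1]
R4 ← R4 + (1/3)·R1: [0, 4, -2]
R3 ← R3 + R2: [0, 0, 0]
R4 ← R4 − (2)·R2: [0, 0, 0]
2 nonzero rows, so rank(A) = 2.
A has 3 columns; by rank–nullity, nullity = 3 − 2 = 1.

1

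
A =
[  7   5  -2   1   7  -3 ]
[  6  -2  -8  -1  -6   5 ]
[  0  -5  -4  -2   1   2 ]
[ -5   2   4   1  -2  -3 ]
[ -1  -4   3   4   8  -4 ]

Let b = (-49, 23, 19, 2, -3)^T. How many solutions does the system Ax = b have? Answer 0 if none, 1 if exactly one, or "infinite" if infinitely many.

Row reduce the augmented matrix [A | b].
R2 ← R2 − (6/7)·R1: [0, -44/7, -44/7, -13/7, -12, 53/7, 65]
R4 ← R4 + (5/7)·R1: [0, 39/7, 18/7, 12/7, 3, -36/7, -33]
R5 ← R5 + (1/7)·R1: [0, -23/7, 19/7, 29/7, 9, -31/7, -10]
R3 ← R3 − (35/44)·R2: [0, 0, 1, -23/44, 116/11, -177/44, -1439/44]
R4 ← R4 + (39/44)·R2: [0, 0, -3, 3/44, -84/11, 69/44, 1083/44]
R5 ← R5 − (23/44)·R2: [0, 0, 6, 225/44, 168/11, -369/44, -1935/44]
R4 ← R4 + (3)·R3: [0, 0, 0, -3/2, 24, -21/2, -147/2]
R5 ← R5 − (6)·R3: [0, 0, 0, 33/4, -48, 63/4, 609/4]
R5 ← R5 + (11/2)·R4: [0, 0, 0, 0, 84, -42, -252]
The echelon form has 5 nonzero rows, and every pivot lies in the first 6 columns, so rank(A) = rank([A|b]) = 5.
The system is consistent.
rank = 5 < 6 unknowns, so there are infinitely many solutions.

infinite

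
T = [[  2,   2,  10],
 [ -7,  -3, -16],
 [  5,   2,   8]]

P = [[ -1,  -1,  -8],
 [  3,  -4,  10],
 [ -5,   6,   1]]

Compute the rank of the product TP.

First compute TP:
[[-46,  50,  14],
 [ 78, -77,  10],
 [-39,  35, -12]]
Now row reduce the product.
R2 ← R2 + (39/23)·R1: [0, 179/23, 776/23]
R3 ← R3 − (39/46)·R1: [0, -170/23, -549/23]
R3 ← R3 + (170/179)·R2: [0, 0, 1463/179]
3 nonzero rows, so rank(TP) = 3.

3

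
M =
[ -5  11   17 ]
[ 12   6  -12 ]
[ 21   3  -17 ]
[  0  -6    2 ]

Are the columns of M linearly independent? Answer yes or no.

yes

Row reduce M to echelon form.
R2 ← R2 + (12/5)·R1: [0, 162/5, 144/5]
R3 ← R3 + (21/5)·R1: [0, 246/5, 272/5]
R3 ← R3 − (41/27)·R2: [0, 0, 32/3]
R4 ← R4 + (5/27)·R2: [0, 0, 22/3]
R4 ← R4 − (11/16)·R3: [0, 0, 0]
3 pivots among 3 columns.
Every column is a pivot column, so the columns are linearly independent.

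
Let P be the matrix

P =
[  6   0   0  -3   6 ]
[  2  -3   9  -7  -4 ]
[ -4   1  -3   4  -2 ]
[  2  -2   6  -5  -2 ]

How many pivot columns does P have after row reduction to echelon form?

2

Row reduce to echelon form.
R2 ← R2 − (1/3)·R1: [0, -3, 9, -6, -6]
R3 ← R3 + (2/3)·R1: [0, 1, -3, 2, 2]
R4 ← R4 − (1/3)·R1: [0, -2, 6, -4, -4]
R3 ← R3 + (1/3)·R2: [0, 0, 0, 0, 0]
R4 ← R4 − (2/3)·R2: [0, 0, 0, 0, 0]
Echelon form has 2 nonzero rows, so rank(P) = 2.
Each nonzero row contributes one pivot column: 2 pivot columns.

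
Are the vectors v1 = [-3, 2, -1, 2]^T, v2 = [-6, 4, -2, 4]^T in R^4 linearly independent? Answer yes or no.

no

Form the matrix with these vectors as rows and row reduce.
R2 ← R2 − (2)·R1: [0, 0, 0, 0]
1 nonzero row, so the 2 vectors span a space of dimension 1.
Since 1 < 2, the vectors are linearly dependent.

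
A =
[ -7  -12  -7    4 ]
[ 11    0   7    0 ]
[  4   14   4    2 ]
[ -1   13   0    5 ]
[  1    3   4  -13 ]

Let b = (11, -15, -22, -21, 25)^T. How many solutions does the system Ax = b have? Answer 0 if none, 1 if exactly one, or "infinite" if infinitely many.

infinite

Row reduce the augmented matrix [A | b].
R2 ← R2 + (11/7)·R1: [0, -132/7, -4, 44/7, 16/7]
R3 ← R3 + (4/7)·R1: [0, 50/7, 0, 30/7, -110/7]
R4 ← R4 − (1/7)·R1: [0, 103/7, 1, 31/7, -158/7]
R5 ← R5 + (1/7)·R1: [0, 9/7, 3, -87/7, 186/7]
R3 ← R3 + (25/66)·R2: [0, 0, -50/33, 20/3, -490/33]
R4 ← R4 + (103/132)·R2: [0, 0, -70/33, 28/3, -686/33]
R5 ← R5 + (3/44)·R2: [0, 0, 30/11, -12, 294/11]
R4 ← R4 − (7/5)·R3: [0, 0, 0, 0, 0]
R5 ← R5 + (9/5)·R3: [0, 0, 0, 0, 0]
The echelon form has 3 nonzero rows, and every pivot lies in the first 4 columns, so rank(A) = rank([A|b]) = 3.
The system is consistent.
rank = 3 < 4 unknowns, so there are infinitely many solutions.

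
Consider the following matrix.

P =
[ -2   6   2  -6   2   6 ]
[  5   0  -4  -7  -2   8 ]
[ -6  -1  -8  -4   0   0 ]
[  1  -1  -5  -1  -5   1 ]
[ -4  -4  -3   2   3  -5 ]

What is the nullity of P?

Row reduce to echelon form.
R2 ← R2 + (5/2)·R1: [0, 15, 1, -22, 3, 23]
R3 ← R3 − (3)·R1: [0, -19, -14, 14, -6, -18]
R4 ← R4 + (1/2)·R1: [0, 2, -4, -4, -4, 4]
R5 ← R5 − (2)·R1: [0, -16, -7, 14, -1, -17]
R3 ← R3 + (19/15)·R2: [0, 0, -191/15, -208/15, -11/5, 167/15]
R4 ← R4 − (2/15)·R2: [0, 0, -62/15, -16/15, -22/5, 14/15]
R5 ← R5 + (16/15)·R2: [0, 0, -89/15, -142/15, 11/5, 113/15]
R4 ← R4 − (62/191)·R3: [0, 0, 0, 656/191, -704/191, -512/191]
R5 ← R5 − (89/191)·R3: [0, 0, 0, -574/191, 616/191, 448/191]
R5 ← R5 + (7/8)·R4: [0, 0, 0, 0, 0, 0]
4 nonzero rows, so rank(P) = 4.
P has 6 columns; by rank–nullity, nullity = 6 − 4 = 2.

2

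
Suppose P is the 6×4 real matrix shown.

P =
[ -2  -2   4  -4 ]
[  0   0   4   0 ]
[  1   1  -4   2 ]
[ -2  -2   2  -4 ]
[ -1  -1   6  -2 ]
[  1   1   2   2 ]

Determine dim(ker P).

Row reduce to echelon form.
R3 ← R3 + (1/2)·R1: [0, 0, -2, 0]
R4 ← R4 − R1: [0, 0, -2, 0]
R5 ← R5 − (1/2)·R1: [0, 0, 4, 0]
R6 ← R6 + (1/2)·R1: [0, 0, 4, 0]
R3 ← R3 + (1/2)·R2: [0, 0, 0, 0]
R4 ← R4 + (1/2)·R2: [0, 0, 0, 0]
R5 ← R5 − R2: [0, 0, 0, 0]
R6 ← R6 − R2: [0, 0, 0, 0]
2 nonzero rows, so rank(P) = 2.
P has 4 columns; by rank–nullity, nullity = 4 − 2 = 2.

2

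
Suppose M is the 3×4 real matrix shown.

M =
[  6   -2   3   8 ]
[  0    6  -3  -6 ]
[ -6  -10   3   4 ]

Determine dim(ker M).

Row reduce to echelon form.
R3 ← R3 + R1: [0, -12, 6, 12]
R3 ← R3 + (2)·R2: [0, 0, 0, 0]
2 nonzero rows, so rank(M) = 2.
M has 4 columns; by rank–nullity, nullity = 4 − 2 = 2.

2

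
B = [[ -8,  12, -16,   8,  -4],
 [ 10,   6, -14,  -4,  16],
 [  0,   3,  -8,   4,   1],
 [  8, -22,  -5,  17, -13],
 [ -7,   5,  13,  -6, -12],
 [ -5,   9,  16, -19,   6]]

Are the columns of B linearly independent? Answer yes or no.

Row reduce B to echelon form.
R2 ← R2 + (5/4)·R1: [0, 21, -34, 6, 11]
R4 ← R4 + R1: [0, -10, -21, 25, -17]
R5 ← R5 − (7/8)·R1: [0, -11/2, 27, -13, -17/2]
R6 ← R6 − (5/8)·R1: [0, 3/2, 26, -24, 17/2]
R3 ← R3 − (1/7)·R2: [0, 0, -22/7, 22/7, -4/7]
R4 ← R4 + (10/21)·R2: [0, 0, -781/21, 195/7, -247/21]
R5 ← R5 + (11/42)·R2: [0, 0, 380/21, -80/7, -118/21]
R6 ← R6 − (1/14)·R2: [0, 0, 199/7, -171/7, 54/7]
R4 ← R4 − (71/6)·R3: [0, 0, 0, -28/3, -5]
R5 ← R5 + (190/33)·R3: [0, 0, 0, 20/3, -98/11]
R6 ← R6 + (199/22)·R3: [0, 0, 0, 4, 28/11]
R5 ← R5 + (5/7)·R4: [0, 0, 0, 0, -961/77]
R6 ← R6 + (3/7)·R4: [0, 0, 0, 0, 31/77]
R6 ← R6 + (1/31)·R5: [0, 0, 0, 0, 0]
5 pivots among 5 columns.
Every column is a pivot column, so the columns are linearly independent.

yes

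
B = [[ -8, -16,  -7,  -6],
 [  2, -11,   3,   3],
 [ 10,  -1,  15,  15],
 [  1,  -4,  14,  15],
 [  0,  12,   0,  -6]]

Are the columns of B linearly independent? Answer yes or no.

yes

Row reduce B to echelon form.
R2 ← R2 + (1/4)·R1: [0, -15, 5/4, 3/2]
R3 ← R3 + (5/4)·R1: [0, -21, 25/4, 15/2]
R4 ← R4 + (1/8)·R1: [0, -6, 105/8, 57/4]
R3 ← R3 − (7/5)·R2: [0, 0, 9/2, 27/5]
R4 ← R4 − (2/5)·R2: [0, 0, 101/8, 273/20]
R5 ← R5 + (4/5)·R2: [0, 0, 1, -24/5]
R4 ← R4 − (101/36)·R3: [0, 0, 0, -3/2]
R5 ← R5 − (2/9)·R3: [0, 0, 0, -6]
R5 ← R5 − (4)·R4: [0, 0, 0, 0]
4 pivots among 4 columns.
Every column is a pivot column, so the columns are linearly independent.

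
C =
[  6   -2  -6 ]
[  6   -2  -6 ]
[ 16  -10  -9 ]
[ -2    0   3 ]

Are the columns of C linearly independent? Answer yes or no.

no

Row reduce C to echelon form.
R2 ← R2 − R1: [0, 0, 0]
R3 ← R3 − (8/3)·R1: [0, -14/3, 7]
R4 ← R4 + (1/3)·R1: [0, -2/3, 1]
Swap R2 ↔ R3
R4 ← R4 − (1/7)·R2: [0, 0, 0]
2 pivots among 3 columns.
Only 2 < 3 pivot columns, so the columns are linearly dependent.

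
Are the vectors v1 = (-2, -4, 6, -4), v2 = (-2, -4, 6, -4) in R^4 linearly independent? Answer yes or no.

Form the matrix with these vectors as rows and row reduce.
R2 ← R2 − R1: [0, 0, 0, 0]
1 nonzero row, so the 2 vectors span a space of dimension 1.
Since 1 < 2, the vectors are linearly dependent.

no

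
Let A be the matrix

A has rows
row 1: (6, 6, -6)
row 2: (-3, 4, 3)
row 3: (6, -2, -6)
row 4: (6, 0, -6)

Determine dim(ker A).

1

Row reduce to echelon form.
R2 ← R2 + (1/2)·R1: [0, 7, 0]
R3 ← R3 − R1: [0, -8, 0]
R4 ← R4 − R1: [0, -6, 0]
R3 ← R3 + (8/7)·R2: [0, 0, 0]
R4 ← R4 + (6/7)·R2: [0, 0, 0]
2 nonzero rows, so rank(A) = 2.
A has 3 columns; by rank–nullity, nullity = 3 − 2 = 1.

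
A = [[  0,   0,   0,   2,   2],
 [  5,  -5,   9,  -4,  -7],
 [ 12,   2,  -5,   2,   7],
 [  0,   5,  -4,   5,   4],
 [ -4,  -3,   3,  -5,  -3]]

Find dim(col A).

5

Row reduce to echelon form.
Swap R1 ↔ R2
R3 ← R3 − (12/5)·R1: [0, 14, -133/5, 58/5, 119/5]
R5 ← R5 + (4/5)·R1: [0, -7, 51/5, -41/5, -43/5]
Swap R2 ↔ R3
R4 ← R4 − (5/14)·R2: [0, 0, 11/2, 6/7, -9/2]
R5 ← R5 + (1/2)·R2: [0, 0, -31/10, -12/5, 33/10]
Swap R3 ↔ R4
R5 ← R5 + (31/55)·R3: [0, 0, 0, -738/385, 42/55]
R5 ← R5 + (369/385)·R4: [0, 0, 0, 0, 1032/385]
Echelon form has 5 nonzero rows, so rank(A) = 5.
The column space has dimension equal to the rank: 5.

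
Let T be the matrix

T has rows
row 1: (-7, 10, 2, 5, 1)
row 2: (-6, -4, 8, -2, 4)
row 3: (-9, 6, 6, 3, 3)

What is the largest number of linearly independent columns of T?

2

Row reduce to echelon form.
R2 ← R2 − (6/7)·R1: [0, -88/7, 44/7, -44/7, 22/7]
R3 ← R3 − (9/7)·R1: [0, -48/7, 24/7, -24/7, 12/7]
R3 ← R3 − (6/11)·R2: [0, 0, 0, 0, 0]
Echelon form has 2 nonzero rows, so rank(T) = 2.
The rank gives the maximum number of linearly independent columns: 2.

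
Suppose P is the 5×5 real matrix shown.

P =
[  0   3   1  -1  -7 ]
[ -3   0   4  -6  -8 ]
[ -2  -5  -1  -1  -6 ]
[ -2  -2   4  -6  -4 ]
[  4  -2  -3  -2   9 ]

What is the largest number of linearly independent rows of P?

5

Row reduce to echelon form.
Swap R1 ↔ R2
R3 ← R3 − (2/3)·R1: [0, -5, -11/3, 3, -2/3]
R4 ← R4 − (2/3)·R1: [0, -2, 4/3, -2, 4/3]
R5 ← R5 + (4/3)·R1: [0, -2, 7/3, -10, -5/3]
R3 ← R3 + (5/3)·R2: [0, 0, -2, 4/3, -37/3]
R4 ← R4 + (2/3)·R2: [0, 0, 2, -8/3, -10/3]
R5 ← R5 + (2/3)·R2: [0, 0, 3, -32/3, -19/3]
R4 ← R4 + R3: [0, 0, 0, -4/3, -47/3]
R5 ← R5 + (3/2)·R3: [0, 0, 0, -26/3, -149/6]
R5 ← R5 − (13/2)·R4: [0, 0, 0, 0, 77]
Echelon form has 5 nonzero rows, so rank(P) = 5.
The rank gives the maximum number of linearly independent rows: 5.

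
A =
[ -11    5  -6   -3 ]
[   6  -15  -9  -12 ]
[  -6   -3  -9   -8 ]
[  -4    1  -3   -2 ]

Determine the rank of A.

2

Row reduce to echelon form.
R2 ← R2 + (6/11)·R1: [0, -135/11, -135/11, -150/11]
R3 ← R3 − (6/11)·R1: [0, -63/11, -63/11, -70/11]
R4 ← R4 − (4/11)·R1: [0, -9/11, -9/11, -10/11]
R3 ← R3 − (7/15)·R2: [0, 0, 0, 0]
R4 ← R4 − (1/15)·R2: [0, 0, 0, 0]
Echelon form has 2 nonzero rows, so rank(A) = 2.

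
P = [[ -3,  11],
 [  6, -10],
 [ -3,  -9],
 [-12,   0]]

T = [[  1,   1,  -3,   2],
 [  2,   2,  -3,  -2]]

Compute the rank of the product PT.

First compute PT:
[[ 19,  19, -24, -28],
 [-14, -14,  12,  32],
 [-21, -21,  36,  12],
 [-12, -12,  36, -24]]
Now row reduce the product.
R2 ← R2 + (14/19)·R1: [0, 0, -108/19, 216/19]
R3 ← R3 + (21/19)·R1: [0, 0, 180/19, -360/19]
R4 ← R4 + (12/19)·R1: [0, 0, 396/19, -792/19]
R3 ← R3 + (5/3)·R2: [0, 0, 0, 0]
R4 ← R4 + (11/3)·R2: [0, 0, 0, 0]
2 nonzero rows, so rank(PT) = 2.

2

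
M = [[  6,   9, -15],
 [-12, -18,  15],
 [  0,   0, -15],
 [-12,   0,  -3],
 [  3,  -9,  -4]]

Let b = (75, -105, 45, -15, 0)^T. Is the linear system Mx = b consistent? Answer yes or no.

Row reduce the augmented matrix [M | b].
R2 ← R2 + (2)·R1: [0, 0, -15, 45]
R4 ← R4 + (2)·R1: [0, 18, -33, 135]
R5 ← R5 − (1/2)·R1: [0, -27/2, 7/2, -75/2]
Swap R2 ↔ R4
R5 ← R5 + (3/4)·R2: [0, 0, -85/4, 255/4]
R4 ← R4 − R3: [0, 0, 0, 0]
R5 ← R5 − (17/12)·R3: [0, 0, 0, 0]
The echelon form has 3 nonzero rows, and every pivot lies in the first 3 columns, so rank(M) = rank([M|b]) = 3.
The system is consistent.

yes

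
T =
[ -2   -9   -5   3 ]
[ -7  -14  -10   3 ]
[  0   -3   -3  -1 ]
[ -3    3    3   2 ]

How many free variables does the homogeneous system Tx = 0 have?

1

Row reduce to echelon form.
R2 ← R2 − (7/2)·R1: [0, 35/2, 15/2, -15/2]
R4 ← R4 − (3/2)·R1: [0, 33/2, 21/2, -5/2]
R3 ← R3 + (6/35)·R2: [0, 0, -12/7, -16/7]
R4 ← R4 − (33/35)·R2: [0, 0, 24/7, 32/7]
R4 ← R4 + (2)·R3: [0, 0, 0, 0]
3 nonzero rows, so rank(T) = 3.
T has 4 columns; by rank–nullity, nullity = 4 − 3 = 1.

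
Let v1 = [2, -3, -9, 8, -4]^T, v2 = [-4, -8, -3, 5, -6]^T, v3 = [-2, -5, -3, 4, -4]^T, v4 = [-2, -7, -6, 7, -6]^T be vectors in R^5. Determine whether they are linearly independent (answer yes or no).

no

Form the matrix with these vectors as rows and row reduce.
R2 ← R2 + (2)·R1: [0, -14, -21, 21, -14]
R3 ← R3 + R1: [0, -8, -12, 12, -8]
R4 ← R4 + R1: [0, -10, -15, 15, -10]
R3 ← R3 − (4/7)·R2: [0, 0, 0, 0, 0]
R4 ← R4 − (5/7)·R2: [0, 0, 0, 0, 0]
2 nonzero rows, so the 4 vectors span a space of dimension 2.
Since 2 < 4, the vectors are linearly dependent.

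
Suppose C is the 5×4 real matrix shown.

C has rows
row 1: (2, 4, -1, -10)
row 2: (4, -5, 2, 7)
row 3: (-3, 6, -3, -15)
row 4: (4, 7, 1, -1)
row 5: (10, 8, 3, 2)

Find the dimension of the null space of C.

1

Row reduce to echelon form.
R2 ← R2 − (2)·R1: [0, -13, 4, 27]
R3 ← R3 + (3/2)·R1: [0, 12, -9/2, -30]
R4 ← R4 − (2)·R1: [0, -1, 3, 19]
R5 ← R5 − (5)·R1: [0, -12, 8, 52]
R3 ← R3 + (12/13)·R2: [0, 0, -21/26, -66/13]
R4 ← R4 − (1/13)·R2: [0, 0, 35/13, 220/13]
R5 ← R5 − (12/13)·R2: [0, 0, 56/13, 352/13]
R4 ← R4 + (10/3)·R3: [0, 0, 0, 0]
R5 ← R5 + (16/3)·R3: [0, 0, 0, 0]
3 nonzero rows, so rank(C) = 3.
C has 4 columns; by rank–nullity, nullity = 4 − 3 = 1.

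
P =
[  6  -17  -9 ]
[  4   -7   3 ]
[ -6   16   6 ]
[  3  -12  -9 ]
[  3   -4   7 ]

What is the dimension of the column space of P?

3

Row reduce to echelon form.
R2 ← R2 − (2/3)·R1: [0, 13/3, 9]
R3 ← R3 + R1: [0, -1, -3]
R4 ← R4 − (1/2)·R1: [0, -7/2, -9/2]
R5 ← R5 − (1/2)·R1: [0, 9/2, 23/2]
R3 ← R3 + (3/13)·R2: [0, 0, -12/13]
R4 ← R4 + (21/26)·R2: [0, 0, 36/13]
R5 ← R5 − (27/26)·R2: [0, 0, 28/13]
R4 ← R4 + (3)·R3: [0, 0, 0]
R5 ← R5 + (7/3)·R3: [0, 0, 0]
Echelon form has 3 nonzero rows, so rank(P) = 3.
The column space has dimension equal to the rank: 3.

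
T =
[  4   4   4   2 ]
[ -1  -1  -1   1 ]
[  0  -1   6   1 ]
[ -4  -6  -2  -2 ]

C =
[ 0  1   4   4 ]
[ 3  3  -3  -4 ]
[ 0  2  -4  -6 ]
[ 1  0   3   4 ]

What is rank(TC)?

3

First compute TC:
[[ 14,  24,  -6, -16],
 [ -2,  -6,   6,  10],
 [ -2,   9, -18, -28],
 [-20, -26,   4,  12]]
Now row reduce the product.
R2 ← R2 + (1/7)·R1: [0, -18/7, 36/7, 54/7]
R3 ← R3 + (1/7)·R1: [0, 87/7, -132/7, -212/7]
R4 ← R4 + (10/7)·R1: [0, 58/7, -32/7, -76/7]
R3 ← R3 + (29/6)·R2: [0, 0, 6, 7]
R4 ← R4 + (29/9)·R2: [0, 0, 12, 14]
R4 ← R4 − (2)·R3: [0, 0, 0, 0]
3 nonzero rows, so rank(TC) = 3.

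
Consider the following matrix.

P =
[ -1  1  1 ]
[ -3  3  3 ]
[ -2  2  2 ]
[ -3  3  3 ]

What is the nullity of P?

2

Row reduce to echelon form.
R2 ← R2 − (3)·R1: [0, 0, 0]
R3 ← R3 − (2)·R1: [0, 0, 0]
R4 ← R4 − (3)·R1: [0, 0, 0]
1 nonzero row, so rank(P) = 1.
P has 3 columns; by rank–nullity, nullity = 3 − 1 = 2.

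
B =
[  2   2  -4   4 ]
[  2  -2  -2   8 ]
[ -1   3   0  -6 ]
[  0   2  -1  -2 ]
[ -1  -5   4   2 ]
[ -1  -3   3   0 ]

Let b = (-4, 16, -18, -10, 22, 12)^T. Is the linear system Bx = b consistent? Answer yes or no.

Row reduce the augmented matrix [B | b].
R2 ← R2 − R1: [0, -4, 2, 4, 20]
R3 ← R3 + (1/2)·R1: [0, 4, -2, -4, -20]
R5 ← R5 + (1/2)·R1: [0, -4, 2, 4, 20]
R6 ← R6 + (1/2)·R1: [0, -2, 1, 2, 10]
R3 ← R3 + R2: [0, 0, 0, 0, 0]
R4 ← R4 + (1/2)·R2: [0, 0, 0, 0, 0]
R5 ← R5 − R2: [0, 0, 0, 0, 0]
R6 ← R6 − (1/2)·R2: [0, 0, 0, 0, 0]
The echelon form has 2 nonzero rows, and every pivot lies in the first 4 columns, so rank(B) = rank([B|b]) = 2.
The system is consistent.

yes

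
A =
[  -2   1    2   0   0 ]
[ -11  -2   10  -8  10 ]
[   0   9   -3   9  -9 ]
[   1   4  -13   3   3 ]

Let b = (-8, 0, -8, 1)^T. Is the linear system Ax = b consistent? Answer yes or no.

no

Row reduce the augmented matrix [A | b].
R2 ← R2 − (11/2)·R1: [0, -15/2, -1, -8, 10, 44]
R4 ← R4 + (1/2)·R1: [0, 9/2, -12, 3, 3, -3]
R3 ← R3 + (6/5)·R2: [0, 0, -21/5, -3/5, 3, 224/5]
R4 ← R4 + (3/5)·R2: [0, 0, -63/5, -9/5, 9, 117/5]
R4 ← R4 − (3)·R3: [0, 0, 0, 0, 0, -111]
The echelon form has 4 nonzero rows; the last pivot sits in the augmented column, so rank(A) = 3 but rank([A|b]) = 4.
Since the ranks differ, the system is inconsistent.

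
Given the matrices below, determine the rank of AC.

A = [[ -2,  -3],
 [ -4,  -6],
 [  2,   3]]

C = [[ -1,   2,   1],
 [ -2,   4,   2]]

First compute AC:
[[  8, -16,  -8],
 [ 16, -32, -16],
 [ -8,  16,   8]]
Now row reduce the product.
R2 ← R2 − (2)·R1: [0, 0, 0]
R3 ← R3 + R1: [0, 0, 0]
1 nonzero row, so rank(AC) = 1.

1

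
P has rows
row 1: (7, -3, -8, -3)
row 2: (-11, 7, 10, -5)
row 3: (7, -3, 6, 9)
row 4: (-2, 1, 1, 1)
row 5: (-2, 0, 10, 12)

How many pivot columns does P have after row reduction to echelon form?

Row reduce to echelon form.
R2 ← R2 + (11/7)·R1: [0, 16/7, -18/7, -68/7]
R3 ← R3 − R1: [0, 0, 14, 12]
R4 ← R4 + (2/7)·R1: [0, 1/7, -9/7, 1/7]
R5 ← R5 + (2/7)·R1: [0, -6/7, 54/7, 78/7]
R4 ← R4 − (1/16)·R2: [0, 0, -9/8, 3/4]
R5 ← R5 + (3/8)·R2: [0, 0, 27/4, 15/2]
R4 ← R4 + (9/112)·R3: [0, 0, 0, 12/7]
R5 ← R5 − (27/56)·R3: [0, 0, 0, 12/7]
R5 ← R5 − R4: [0, 0, 0, 0]
Echelon form has 4 nonzero rows, so rank(P) = 4.
Each nonzero row contributes one pivot column: 4 pivot columns.

4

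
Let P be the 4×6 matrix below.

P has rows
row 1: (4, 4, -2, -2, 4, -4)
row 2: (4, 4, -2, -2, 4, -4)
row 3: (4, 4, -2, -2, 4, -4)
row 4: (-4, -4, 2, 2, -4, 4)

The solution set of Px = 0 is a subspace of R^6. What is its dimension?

5

Row reduce to echelon form.
R2 ← R2 − R1: [0, 0, 0, 0, 0, 0]
R3 ← R3 − R1: [0, 0, 0, 0, 0, 0]
R4 ← R4 + R1: [0, 0, 0, 0, 0, 0]
1 nonzero row, so rank(P) = 1.
P has 6 columns; by rank–nullity, nullity = 6 − 1 = 5.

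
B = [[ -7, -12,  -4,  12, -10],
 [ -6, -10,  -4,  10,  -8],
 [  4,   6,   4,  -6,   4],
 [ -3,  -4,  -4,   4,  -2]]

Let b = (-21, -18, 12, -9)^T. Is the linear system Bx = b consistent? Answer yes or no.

yes

Row reduce the augmented matrix [B | b].
R2 ← R2 − (6/7)·R1: [0, 2/7, -4/7, -2/7, 4/7, 0]
R3 ← R3 + (4/7)·R1: [0, -6/7, 12/7, 6/7, -12/7, 0]
R4 ← R4 − (3/7)·R1: [0, 8/7, -16/7, -8/7, 16/7, 0]
R3 ← R3 + (3)·R2: [0, 0, 0, 0, 0, 0]
R4 ← R4 − (4)·R2: [0, 0, 0, 0, 0, 0]
The echelon form has 2 nonzero rows, and every pivot lies in the first 5 columns, so rank(B) = rank([B|b]) = 2.
The system is consistent.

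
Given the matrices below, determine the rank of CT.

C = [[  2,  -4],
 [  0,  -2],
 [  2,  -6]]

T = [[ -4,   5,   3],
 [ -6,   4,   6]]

First compute CT:
[[ 16,  -6, -18],
 [ 12,  -8, -12],
 [ 28, -14, -30]]
Now row reduce the product.
R2 ← R2 − (3/4)·R1: [0, -7/2, 3/2]
R3 ← R3 − (7/4)·R1: [0, -7/2, 3/2]
R3 ← R3 − R2: [0, 0, 0]
2 nonzero rows, so rank(CT) = 2.

2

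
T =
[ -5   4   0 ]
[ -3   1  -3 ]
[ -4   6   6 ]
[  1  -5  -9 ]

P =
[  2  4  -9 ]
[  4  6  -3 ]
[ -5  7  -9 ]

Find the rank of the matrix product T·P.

2

First compute TP:
[[  6,   4,  33],
 [ 13, -27,  51],
 [-14,  62, -36],
 [ 27, -89,  87]]
Now row reduce the product.
R2 ← R2 − (13/6)·R1: [0, -107/3, -41/2]
R3 ← R3 + (7/3)·R1: [0, 214/3, 41]
R4 ← R4 − (9/2)·R1: [0, -107, -123/2]
R3 ← R3 + (2)·R2: [0, 0, 0]
R4 ← R4 − (3)·R2: [0, 0, 0]
2 nonzero rows, so rank(TP) = 2.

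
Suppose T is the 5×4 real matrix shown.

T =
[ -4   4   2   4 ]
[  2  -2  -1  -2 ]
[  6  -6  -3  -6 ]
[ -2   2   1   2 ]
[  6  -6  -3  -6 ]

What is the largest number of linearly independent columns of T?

1

Row reduce to echelon form.
R2 ← R2 + (1/2)·R1: [0, 0, 0, 0]
R3 ← R3 + (3/2)·R1: [0, 0, 0, 0]
R4 ← R4 − (1/2)·R1: [0, 0, 0, 0]
R5 ← R5 + (3/2)·R1: [0, 0, 0, 0]
Echelon form has 1 nonzero row, so rank(T) = 1.
The rank gives the maximum number of linearly independent columns: 1.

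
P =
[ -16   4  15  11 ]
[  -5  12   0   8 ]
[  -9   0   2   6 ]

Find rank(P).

3

Row reduce to echelon form.
R2 ← R2 − (5/16)·R1: [0, 43/4, -75/16, 73/16]
R3 ← R3 − (9/16)·R1: [0, -9/4, -103/16, -3/16]
R3 ← R3 + (9/43)·R2: [0, 0, -319/43, 33/43]
Echelon form has 3 nonzero rows, so rank(P) = 3.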